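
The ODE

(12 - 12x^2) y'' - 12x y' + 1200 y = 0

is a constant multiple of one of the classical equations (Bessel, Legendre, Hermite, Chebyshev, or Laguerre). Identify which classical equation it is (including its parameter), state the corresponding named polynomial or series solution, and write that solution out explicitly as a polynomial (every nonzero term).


All three coefficients share the factor 12; dividing through by 12 gives  (1 - x^2) y'' - x y' + 100 y = 0.
This matches the Chebyshev equation (1 - x^2) y'' - x y' + n^2 y = 0 (note the -x y' term, not -2x y') with n^2 = 100, so n = 10; the polynomial solution is T_10(x).
With y = sum_k a_k x^k, matching x^k gives (k+2)(k+1) a_{k+2} = (k^2 - n^2) a_k = (k - 10)(k + 10) a_k. The right side vanishes at k = 10, so the series with the parity of 10 terminates at degree 10.
Standard normalization: leading coefficient of T_n is 2^(n-1), so a_10 = 2^9 = 512. Work downward with a_k = (k+1)(k+2) a_{k+2} / ((k - 10)(k + 10)):
  a_8 = (9)(10)(512) / ((8 - 10)(8 + 10)) = 46080/(-36) = -1280
  a_6 = (7)(8)(-1280) / ((6 - 10)(6 + 10)) = -71680/(-64) = 1120
  a_4 = (5)(6)(1120) / ((4 - 10)(4 + 10)) = 33600/(-84) = -400
  a_2 = (3)(4)(-400) / ((2 - 10)(2 + 10)) = -4800/(-96) = 50
  a_0 = (1)(2)(50) / ((0 - 10)(0 + 10)) = 100/(-100) = -1
Hence T_10(x) = 512 x^10 - 1280 x^8 + 1120 x^6 - 400 x^4 + 50 x^2 - 1.

T_10(x); series = 512 x^10 - 1280 x^8 + 1120 x^6 - 400 x^4 + 50 x^2 - 1


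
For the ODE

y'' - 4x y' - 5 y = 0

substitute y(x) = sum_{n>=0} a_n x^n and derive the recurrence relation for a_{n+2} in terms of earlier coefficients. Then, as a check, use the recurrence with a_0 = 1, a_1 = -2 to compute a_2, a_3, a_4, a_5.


Substitute y = sum_n a_n x^n.
y''(x) has coefficient (n+2)(n+1) a_{n+2} at x^n;
-4 x y'(x) has coefficient -4 n a_n at x^n (shift);
-5 y(x) has coefficient -5 a_n at x^n.
Matching x^n: (n+2)(n+1) a_{n+2} + (-4n - 5) a_n = 0.
Thus a_{n+2} = (4n + 5) / ((n+1)(n+2)) * a_n.

Check with a_0 = 1, a_1 = -2 (apply the recurrence for n = 0, 1, 2, 3): a_0 = 1, a_1 = -2, a_2 = 5/2, a_3 = -3, a_4 = 65/24, a_5 = -51/20.

a_(n+2) = (4n + 5) / ((n+1)(n+2)) * a_n; check: a_0 = 1, a_1 = -2, a_2 = 5/2, a_3 = -3, a_4 = 65/24, a_5 = -51/20


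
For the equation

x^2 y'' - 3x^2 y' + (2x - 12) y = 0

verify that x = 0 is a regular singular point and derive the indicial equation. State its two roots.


Divide by x^2 to reach normal form y'' + P_1(x) y' + P_2(x) y = 0 with P_1(x) = -3 and P_2(x) = 2/x - 12/x^2.
x = 0 is a singular point because the y-coefficient 2/x - 12/x^2 has a pole at x = 0.
It is a regular singular point because x P_1(x) = p(x) = -3x and x^2 P_2(x) = q(x) = 2x - 12 are polynomials, hence analytic at x = 0.
p(0) = 0,  q(0) = -12.
Indicial equation: r(r-1) + p(0) r + q(0) = 0, i.e. r^2 + (p(0) - 1) r + q(0) = 0, i.e. r^2 - 1 r - 12 = 0.
Discriminant: (-1)^2 - 4(-12) = 49, so r = (1 ± 7)/2.
Solving: r_1 = 4, r_2 = -3.

indicial: r^2 - 1 r - 12 = 0; roots r_1 = 4, r_2 = -3


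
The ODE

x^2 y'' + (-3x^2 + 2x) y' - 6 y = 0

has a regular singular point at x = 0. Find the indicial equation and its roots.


Divide by x^2 to reach normal form y'' + P_1(x) y' + P_2(x) y = 0 with P_1(x) = -3 + 2/x and P_2(x) = -6/x^2.
x = 0 is a singular point because the y'-coefficient -3 + 2/x has a pole at x = 0 and the y-coefficient -6/x^2 has a pole at x = 0.
It is a regular singular point because x P_1(x) = p(x) = 2 - 3x and x^2 P_2(x) = q(x) = -6 are polynomials, hence analytic at x = 0.
p(0) = 2,  q(0) = -6.
Indicial equation: r(r-1) + p(0) r + q(0) = 0, i.e. r^2 + (p(0) - 1) r + q(0) = 0, i.e. r^2 + 1 r - 6 = 0.
Discriminant: (1)^2 - 4(-6) = 25, so r = (-1 ± 5)/2.
Solving: r_1 = 2, r_2 = -3.

indicial: r^2 + 1 r - 6 = 0; roots r_1 = 2, r_2 = -3


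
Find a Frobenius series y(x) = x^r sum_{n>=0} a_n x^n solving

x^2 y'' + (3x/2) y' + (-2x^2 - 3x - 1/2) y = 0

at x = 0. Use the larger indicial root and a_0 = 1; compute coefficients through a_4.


Write in Frobenius form y'' + (p(x)/x) y' + (q(x)/x^2) y = 0:
  p(x) = 3/2,  q(x) = -2x^2 - 3x - 1/2.
Indicial equation: r(r-1) + (3/2) r + (-1/2) = 0 -> roots r_1 = 1/2, r_2 = -1.
Take r = r_1 = 1/2. Let y(x) = x^r sum_{n>=0} a_n x^n with a_0 = 1.
Substitute y = x^r sum a_n x^n and match x^{r+n}. The recurrence is
  D(n) a_n - 3 a_{n-1} - 2 a_{n-2} = 0,  where D(n) = (r+n)(r+n-1) + (3/2)(r+n) + (-1/2).
  a_n = [3 a_{n-1} + 2 a_{n-2}] / D(n).
Since the indicial polynomial factors as (r - r_1)(r - r_2), D(n) = (r_1 + n - r_1)(r_1 + n - r_2) = n(n + 3/2).
Evaluating step by step (a_0 = 1):
  n = 1: D(1) = 1(1 + 3/2) = 5/2; numerator = 3(1) = 3; a_1 = (3)/(5/2) = 6/5
  n = 2: D(2) = 2(2 + 3/2) = 7; numerator = 3(6/5) + 2(1) = 28/5; a_2 = (28/5)/(7) = 4/5
  n = 3: D(3) = 3(3 + 3/2) = 27/2; numerator = 3(4/5) + 2(6/5) = 24/5; a_3 = (24/5)/(27/2) = 16/45
  n = 4: D(4) = 4(4 + 3/2) = 22; numerator = 3(16/45) + 2(4/5) = 8/3; a_4 = (8/3)/(22) = 4/33

r = 1/2; a_0 = 1; a_1 = 6/5; a_2 = 4/5; a_3 = 16/45; a_4 = 4/33


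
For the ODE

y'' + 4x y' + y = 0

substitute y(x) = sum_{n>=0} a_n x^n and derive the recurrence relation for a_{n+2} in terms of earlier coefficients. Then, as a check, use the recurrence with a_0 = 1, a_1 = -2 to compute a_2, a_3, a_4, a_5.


Substitute y = sum_n a_n x^n.
y''(x) has coefficient (n+2)(n+1) a_{n+2} at x^n;
4 x y'(x) has coefficient 4 n a_n at x^n (shift);
y(x) has coefficient 1 a_n at x^n.
Matching x^n: (n+2)(n+1) a_{n+2} + (4n + 1) a_n = 0.
Thus a_{n+2} = (-4n - 1) / ((n+1)(n+2)) * a_n.

Check with a_0 = 1, a_1 = -2 (apply the recurrence for n = 0, 1, 2, 3): a_0 = 1, a_1 = -2, a_2 = -1/2, a_3 = 5/3, a_4 = 3/8, a_5 = -13/12.

a_(n+2) = (-4n - 1) / ((n+1)(n+2)) * a_n; check: a_0 = 1, a_1 = -2, a_2 = -1/2, a_3 = 5/3, a_4 = 3/8, a_5 = -13/12


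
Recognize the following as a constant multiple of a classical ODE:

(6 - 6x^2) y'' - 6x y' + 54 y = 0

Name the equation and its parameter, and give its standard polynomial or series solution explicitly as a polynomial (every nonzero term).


All three coefficients share the factor 6; dividing through by 6 gives  (1 - x^2) y'' - x y' + 9 y = 0.
This matches the Chebyshev equation (1 - x^2) y'' - x y' + n^2 y = 0 (note the -x y' term, not -2x y') with n^2 = 9, so n = 3; the polynomial solution is T_3(x).
With y = sum_k a_k x^k, matching x^k gives (k+2)(k+1) a_{k+2} = (k^2 - n^2) a_k = (k - 3)(k + 3) a_k. The right side vanishes at k = 3, so the series with the parity of 3 terminates at degree 3.
Standard normalization: leading coefficient of T_n is 2^(n-1), so a_3 = 2^2 = 4. Work downward with a_k = (k+1)(k+2) a_{k+2} / ((k - 3)(k + 3)):
  a_1 = (2)(3)(4) / ((1 - 3)(1 + 3)) = 24/(-8) = -3
Hence T_3(x) = 4 x^3 - 3 x.

T_3(x); series = 4 x^3 - 3 x


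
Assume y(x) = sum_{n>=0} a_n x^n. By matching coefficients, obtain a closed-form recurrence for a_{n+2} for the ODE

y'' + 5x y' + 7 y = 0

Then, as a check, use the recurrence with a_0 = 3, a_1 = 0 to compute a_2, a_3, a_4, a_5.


Substitute y = sum_n a_n x^n.
y''(x) has coefficient (n+2)(n+1) a_{n+2} at x^n;
5 x y'(x) has coefficient 5 n a_n at x^n (shift);
7 y(x) has coefficient 7 a_n at x^n.
Matching x^n: (n+2)(n+1) a_{n+2} + (5n + 7) a_n = 0.
Thus a_{n+2} = (-5n - 7) / ((n+1)(n+2)) * a_n.

Check with a_0 = 3, a_1 = 0 (apply the recurrence for n = 0, 1, 2, 3): a_0 = 3, a_1 = 0, a_2 = -21/2, a_3 = 0, a_4 = 119/8, a_5 = 0.

a_(n+2) = (-5n - 7) / ((n+1)(n+2)) * a_n; check: a_0 = 3, a_1 = 0, a_2 = -21/2, a_3 = 0, a_4 = 119/8, a_5 = 0


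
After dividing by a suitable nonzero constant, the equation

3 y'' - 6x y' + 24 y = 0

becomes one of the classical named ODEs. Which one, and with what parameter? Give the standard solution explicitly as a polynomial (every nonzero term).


All three coefficients share the factor 3; dividing through by 3 gives  y'' - 2x y' + 8 y = 0.
This matches the Hermite equation y'' - 2x y' + 2n y = 0 with 2n = 8, so n = 4; the polynomial solution is H_4(x).
With y = sum_k a_k x^k, matching x^k gives (k+2)(k+1) a_{k+2} = 2(k - n) a_k = 2(k - 4) a_k. The right side vanishes at k = 4, so the series with the parity of 4 terminates at degree 4.
Standard normalization: leading coefficient of H_n is 2^n, so a_4 = 2^4 = 16. Work downward with a_k = (k+1)(k+2) a_{k+2} / (2(k - n)):
  a_2 = (3)(4)(16) / (2(2 - 4)) = 192/(-4) = -48
  a_0 = (1)(2)(-48) / (2(0 - 4)) = -96/(-8) = 12
Hence H_4(x) = 16 x^4 - 48 x^2 + 12.

H_4(x); series = 16 x^4 - 48 x^2 + 12


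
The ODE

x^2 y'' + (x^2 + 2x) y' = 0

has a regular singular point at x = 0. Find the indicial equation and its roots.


Divide by x^2 to reach normal form y'' + P_1(x) y' + P_2(x) y = 0 with P_1(x) = 1 + 2/x and P_2(x) = 0.
x = 0 is a singular point because the y'-coefficient 1 + 2/x has a pole at x = 0.
It is a regular singular point because x P_1(x) = p(x) = x + 2 and x^2 P_2(x) = q(x) = 0 are polynomials, hence analytic at x = 0.
p(0) = 2,  q(0) = 0.
Indicial equation: r(r-1) + p(0) r + q(0) = 0, i.e. r^2 + (p(0) - 1) r + q(0) = 0, i.e. r^2 + 1 r = 0.
Discriminant: (1)^2 - 4(0) = 1, so r = (-1 ± 1)/2.
Solving: r_1 = 0, r_2 = -1.

indicial: r^2 + 1 r = 0; roots r_1 = 0, r_2 = -1


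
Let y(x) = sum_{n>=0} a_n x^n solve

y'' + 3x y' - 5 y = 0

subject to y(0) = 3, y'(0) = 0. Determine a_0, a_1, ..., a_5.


Ansatz: y(x) = sum_{n>=0} a_n x^n, so y'(x) = sum_{n>=1} n a_n x^(n-1) and y''(x) = sum_{n>=2} n(n-1) a_n x^(n-2).
Substitute into P(x) y'' + Q(x) y' + R(x) y = 0 with P(x) = 1, Q(x) = 3x, R(x) = -5, and match powers of x.
Initial conditions: a_0 = 3, a_1 = 0.
Setting the coefficient of each power of x to zero and solving order by order (substituting the coefficients already found):
  x^0: 2 a_2 - 5 a_0 = 0  ->  2 a_2 = 5 a_0 = 15  ->  a_2 = 15/2
  x^1: 6 a_3 - 2 a_1 = 0  ->  6 a_3 = 2 a_1 = 0  ->  a_3 = 0
  x^2: 12 a_4 + a_2 = 0  ->  12 a_4 = -a_2 = -15/2  ->  a_4 = -5/8
  x^3: 20 a_5 + 4 a_3 = 0  ->  20 a_5 = -4 a_3 = 0  ->  a_5 = 0
Truncated series: y(x) = 3 + (15/2) x^2 - (5/8) x^4 + O(x^6).

a_0 = 3; a_1 = 0; a_2 = 15/2; a_3 = 0; a_4 = -5/8; a_5 = 0


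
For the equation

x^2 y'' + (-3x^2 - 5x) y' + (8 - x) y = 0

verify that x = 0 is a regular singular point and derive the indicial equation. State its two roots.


Divide by x^2 to reach normal form y'' + P_1(x) y' + P_2(x) y = 0 with P_1(x) = -3 - 5/x and P_2(x) = -1/x + 8/x^2.
x = 0 is a singular point because the y'-coefficient -3 - 5/x has a pole at x = 0 and the y-coefficient -1/x + 8/x^2 has a pole at x = 0.
It is a regular singular point because x P_1(x) = p(x) = -3x - 5 and x^2 P_2(x) = q(x) = 8 - x are polynomials, hence analytic at x = 0.
p(0) = -5,  q(0) = 8.
Indicial equation: r(r-1) + p(0) r + q(0) = 0, i.e. r^2 + (p(0) - 1) r + q(0) = 0, i.e. r^2 - 6 r + 8 = 0.
Discriminant: (-6)^2 - 4(8) = 4, so r = (6 ± 2)/2.
Solving: r_1 = 4, r_2 = 2.

indicial: r^2 - 6 r + 8 = 0; roots r_1 = 4, r_2 = 2


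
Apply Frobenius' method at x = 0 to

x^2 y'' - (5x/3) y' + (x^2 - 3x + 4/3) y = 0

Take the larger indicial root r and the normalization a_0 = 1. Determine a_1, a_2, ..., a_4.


Write in Frobenius form y'' + (p(x)/x) y' + (q(x)/x^2) y = 0:
  p(x) = -5/3,  q(x) = x^2 - 3x + 4/3.
Indicial equation: r(r-1) + (-5/3) r + (4/3) = 0 -> roots r_1 = 2, r_2 = 2/3.
Take r = r_1 = 2. Let y(x) = x^r sum_{n>=0} a_n x^n with a_0 = 1.
Substitute y = x^r sum a_n x^n and match x^{r+n}. The recurrence is
  D(n) a_n - 3 a_{n-1} + 1 a_{n-2} = 0,  where D(n) = (r+n)(r+n-1) + (-5/3)(r+n) + (4/3).
  a_n = [3 a_{n-1} - 1 a_{n-2}] / D(n).
Since the indicial polynomial factors as (r - r_1)(r - r_2), D(n) = (r_1 + n - r_1)(r_1 + n - r_2) = n(n + 4/3).
Evaluating step by step (a_0 = 1):
  n = 1: D(1) = 1(1 + 4/3) = 7/3; numerator = 3(1) = 3; a_1 = (3)/(7/3) = 9/7
  n = 2: D(2) = 2(2 + 4/3) = 20/3; numerator = 3(9/7) - 1(1) = 20/7; a_2 = (20/7)/(20/3) = 3/7
  n = 3: D(3) = 3(3 + 4/3) = 13; numerator = 3(3/7) - 1(9/7) = 0; a_3 = (0)/(13) = 0
  n = 4: D(4) = 4(4 + 4/3) = 64/3; numerator = 3(0) - 1(3/7) = -3/7; a_4 = (-3/7)/(64/3) = -9/448

r = 2; a_0 = 1; a_1 = 9/7; a_2 = 3/7; a_3 = 0; a_4 = -9/448


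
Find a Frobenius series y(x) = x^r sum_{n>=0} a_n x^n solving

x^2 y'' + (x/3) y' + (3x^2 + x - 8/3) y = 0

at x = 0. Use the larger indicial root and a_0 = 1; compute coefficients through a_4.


Write in Frobenius form y'' + (p(x)/x) y' + (q(x)/x^2) y = 0:
  p(x) = 1/3,  q(x) = 3x^2 + x - 8/3.
Indicial equation: r(r-1) + (1/3) r + (-8/3) = 0 -> roots r_1 = 2, r_2 = -4/3.
Take r = r_1 = 2. Let y(x) = x^r sum_{n>=0} a_n x^n with a_0 = 1.
Substitute y = x^r sum a_n x^n and match x^{r+n}. The recurrence is
  D(n) a_n + 1 a_{n-1} + 3 a_{n-2} = 0,  where D(n) = (r+n)(r+n-1) + (1/3)(r+n) + (-8/3).
  a_n = [-1 a_{n-1} - 3 a_{n-2}] / D(n).
Since the indicial polynomial factors as (r - r_1)(r - r_2), D(n) = (r_1 + n - r_1)(r_1 + n - r_2) = n(n + 10/3).
Evaluating step by step (a_0 = 1):
  n = 1: D(1) = 1(1 + 10/3) = 13/3; numerator = -1(1) = -1; a_1 = (-1)/(13/3) = -3/13
  n = 2: D(2) = 2(2 + 10/3) = 32/3; numerator = -1(-3/13) - 3(1) = -36/13; a_2 = (-36/13)/(32/3) = -27/104
  n = 3: D(3) = 3(3 + 10/3) = 19; numerator = -1(-27/104) - 3(-3/13) = 99/104; a_3 = (99/104)/(19) = 99/1976
  n = 4: D(4) = 4(4 + 10/3) = 88/3; numerator = -1(99/1976) - 3(-27/104) = 180/247; a_4 = (180/247)/(88/3) = 135/5434

r = 2; a_0 = 1; a_1 = -3/13; a_2 = -27/104; a_3 = 99/1976; a_4 = 135/5434


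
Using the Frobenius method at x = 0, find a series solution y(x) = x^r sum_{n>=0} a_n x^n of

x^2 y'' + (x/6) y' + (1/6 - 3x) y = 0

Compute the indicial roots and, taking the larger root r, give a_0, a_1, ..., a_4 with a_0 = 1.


Write in Frobenius form y'' + (p(x)/x) y' + (q(x)/x^2) y = 0:
  p(x) = 1/6,  q(x) = 1/6 - 3x.
Indicial equation: r(r-1) + (1/6) r + (1/6) = 0 -> roots r_1 = 1/2, r_2 = 1/3.
Take r = r_1 = 1/2. Let y(x) = x^r sum_{n>=0} a_n x^n with a_0 = 1.
Substitute y = x^r sum a_n x^n and match x^{r+n}. The recurrence is
  D(n) a_n - 3 a_{n-1} = 0,  where D(n) = (r+n)(r+n-1) + (1/6)(r+n) + (1/6).
  a_n = 3 / D(n) * a_{n-1}.
Since the indicial polynomial factors as (r - r_1)(r - r_2), D(n) = (r_1 + n - r_1)(r_1 + n - r_2) = n(n + 1/6).
Evaluating step by step (a_0 = 1):
  n = 1: D(1) = 1(1 + 1/6) = 7/6; numerator = 3(1) = 3; a_1 = (3)/(7/6) = 18/7
  n = 2: D(2) = 2(2 + 1/6) = 13/3; numerator = 3(18/7) = 54/7; a_2 = (54/7)/(13/3) = 162/91
  n = 3: D(3) = 3(3 + 1/6) = 19/2; numerator = 3(162/91) = 486/91; a_3 = (486/91)/(19/2) = 972/1729
  n = 4: D(4) = 4(4 + 1/6) = 50/3; numerator = 3(972/1729) = 2916/1729; a_4 = (2916/1729)/(50/3) = 4374/43225

r = 1/2; a_0 = 1; a_1 = 18/7; a_2 = 162/91; a_3 = 972/1729; a_4 = 4374/43225


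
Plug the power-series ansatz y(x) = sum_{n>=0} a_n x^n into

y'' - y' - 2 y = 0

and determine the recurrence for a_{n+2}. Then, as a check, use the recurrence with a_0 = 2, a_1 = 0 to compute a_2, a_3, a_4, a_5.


Substitute y = sum_n a_n x^n.
y''(x) has coefficient (n+2)(n+1) a_{n+2} at x^n;
-y'(x) has coefficient -(n+1) a_{n+1} at x^n;
-2 y(x) has coefficient -2 a_n at x^n.
Matching x^n: (n+2)(n+1) a_{n+2} - (n+1) a_{n+1} - 2 a_n = 0.
Thus a_{n+2} = [(n+1) a_{n+1} + 2 a_n] / ((n+1)(n+2)).

Check with a_0 = 2, a_1 = 0 (apply the recurrence for n = 0, 1, 2, 3): a_0 = 2, a_1 = 0, a_2 = 2, a_3 = 2/3, a_4 = 1/2, a_5 = 1/6.

a_(n+2) = [(n+1) a_(n+1) + 2 a_n] / ((n+1)(n+2)); check: a_0 = 2, a_1 = 0, a_2 = 2, a_3 = 2/3, a_4 = 1/2, a_5 = 1/6


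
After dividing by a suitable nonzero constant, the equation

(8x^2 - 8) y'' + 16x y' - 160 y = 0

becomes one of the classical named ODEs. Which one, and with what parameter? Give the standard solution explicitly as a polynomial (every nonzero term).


All three coefficients share the factor -8; dividing through by -8 gives  (1 - x^2) y'' - 2x y' + 20 y = 0.
This matches the Legendre equation (1 - x^2) y'' - 2x y' + n(n+1) y = 0 (note the -2x y' term) with n(n+1) = 20, so n = 4; the polynomial solution is P_4(x).
With y = sum_k a_k x^k, matching x^k gives (k+2)(k+1) a_{k+2} = [k(k+1) - n(n+1)] a_k = (k - 4)(k + 5) a_k. The right side vanishes at k = 4, so the series with the parity of 4 terminates at degree 4.
Standard normalization (P_n(1) = 1): leading coefficient (2n)!/(2^n (n!)^2) = 40320/(16*576) = 35/8, so a_4 = 35/8. Work downward with a_k = (k+1)(k+2) a_{k+2} / ((k - 4)(k + 5)):
  a_2 = (3)(4)(35/8) / ((2 - 4)(2 + 5)) = (105/2)/(-14) = -15/4
  a_0 = (1)(2)(-15/4) / ((0 - 4)(0 + 5)) = (-15/2)/(-20) = 3/8
Hence P_4(x) = 35 x^4/8 - 15 x^2/4 + 3/8.

P_4(x); series = 35 x^4/8 - 15 x^2/4 + 3/8


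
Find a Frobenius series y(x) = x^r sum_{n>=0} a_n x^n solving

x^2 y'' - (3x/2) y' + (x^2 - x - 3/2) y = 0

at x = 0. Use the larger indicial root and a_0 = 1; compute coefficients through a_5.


Write in Frobenius form y'' + (p(x)/x) y' + (q(x)/x^2) y = 0:
  p(x) = -3/2,  q(x) = x^2 - x - 3/2.
Indicial equation: r(r-1) + (-3/2) r + (-3/2) = 0 -> roots r_1 = 3, r_2 = -1/2.
Take r = r_1 = 3. Let y(x) = x^r sum_{n>=0} a_n x^n with a_0 = 1.
Substitute y = x^r sum a_n x^n and match x^{r+n}. The recurrence is
  D(n) a_n - 1 a_{n-1} + 1 a_{n-2} = 0,  where D(n) = (r+n)(r+n-1) + (-3/2)(r+n) + (-3/2).
  a_n = [1 a_{n-1} - 1 a_{n-2}] / D(n).
Since the indicial polynomial factors as (r - r_1)(r - r_2), D(n) = (r_1 + n - r_1)(r_1 + n - r_2) = n(n + 7/2).
Evaluating step by step (a_0 = 1):
  n = 1: D(1) = 1(1 + 7/2) = 9/2; numerator = 1(1) = 1; a_1 = (1)/(9/2) = 2/9
  n = 2: D(2) = 2(2 + 7/2) = 11; numerator = 1(2/9) - 1(1) = -7/9; a_2 = (-7/9)/(11) = -7/99
  n = 3: D(3) = 3(3 + 7/2) = 39/2; numerator = 1(-7/99) - 1(2/9) = -29/99; a_3 = (-29/99)/(39/2) = -58/3861
  n = 4: D(4) = 4(4 + 7/2) = 30; numerator = 1(-58/3861) - 1(-7/99) = 215/3861; a_4 = (215/3861)/(30) = 43/23166
  n = 5: D(5) = 5(5 + 7/2) = 85/2; numerator = 1(43/23166) - 1(-58/3861) = 391/23166; a_5 = (391/23166)/(85/2) = 23/57915

r = 3; a_0 = 1; a_1 = 2/9; a_2 = -7/99; a_3 = -58/3861; a_4 = 43/23166; a_5 = 23/57915


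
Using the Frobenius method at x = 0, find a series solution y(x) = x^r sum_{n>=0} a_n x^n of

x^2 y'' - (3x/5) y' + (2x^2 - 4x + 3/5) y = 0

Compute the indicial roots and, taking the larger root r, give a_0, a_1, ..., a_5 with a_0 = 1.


Write in Frobenius form y'' + (p(x)/x) y' + (q(x)/x^2) y = 0:
  p(x) = -3/5,  q(x) = 2x^2 - 4x + 3/5.
Indicial equation: r(r-1) + (-3/5) r + (3/5) = 0 -> roots r_1 = 1, r_2 = 3/5.
Take r = r_1 = 1. Let y(x) = x^r sum_{n>=0} a_n x^n with a_0 = 1.
Substitute y = x^r sum a_n x^n and match x^{r+n}. The recurrence is
  D(n) a_n - 4 a_{n-1} + 2 a_{n-2} = 0,  where D(n) = (r+n)(r+n-1) + (-3/5)(r+n) + (3/5).
  a_n = [4 a_{n-1} - 2 a_{n-2}] / D(n).
Since the indicial polynomial factors as (r - r_1)(r - r_2), D(n) = (r_1 + n - r_1)(r_1 + n - r_2) = n(n + 2/5).
Evaluating step by step (a_0 = 1):
  n = 1: D(1) = 1(1 + 2/5) = 7/5; numerator = 4(1) = 4; a_1 = (4)/(7/5) = 20/7
  n = 2: D(2) = 2(2 + 2/5) = 24/5; numerator = 4(20/7) - 2(1) = 66/7; a_2 = (66/7)/(24/5) = 55/28
  n = 3: D(3) = 3(3 + 2/5) = 51/5; numerator = 4(55/28) - 2(20/7) = 15/7; a_3 = (15/7)/(51/5) = 25/119
  n = 4: D(4) = 4(4 + 2/5) = 88/5; numerator = 4(25/119) - 2(55/28) = -105/34; a_4 = (-105/34)/(88/5) = -525/2992
  n = 5: D(5) = 5(5 + 2/5) = 27; numerator = 4(-525/2992) - 2(25/119) = -5875/5236; a_5 = (-5875/5236)/(27) = -5875/141372

r = 1; a_0 = 1; a_1 = 20/7; a_2 = 55/28; a_3 = 25/119; a_4 = -525/2992; a_5 = -5875/141372


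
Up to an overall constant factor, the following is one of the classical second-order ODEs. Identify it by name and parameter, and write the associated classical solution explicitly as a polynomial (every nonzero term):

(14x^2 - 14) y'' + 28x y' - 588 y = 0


All three coefficients share the factor -14; dividing through by -14 gives  (1 - x^2) y'' - 2x y' + 42 y = 0.
This matches the Legendre equation (1 - x^2) y'' - 2x y' + n(n+1) y = 0 (note the -2x y' term) with n(n+1) = 42, so n = 6; the polynomial solution is P_6(x).
With y = sum_k a_k x^k, matching x^k gives (k+2)(k+1) a_{k+2} = [k(k+1) - n(n+1)] a_k = (k - 6)(k + 7) a_k. The right side vanishes at k = 6, so the series with the parity of 6 terminates at degree 6.
Standard normalization (P_n(1) = 1): leading coefficient (2n)!/(2^n (n!)^2) = 479001600/(64*518400) = 231/16, so a_6 = 231/16. Work downward with a_k = (k+1)(k+2) a_{k+2} / ((k - 6)(k + 7)):
  a_4 = (5)(6)(231/16) / ((4 - 6)(4 + 7)) = (3465/8)/(-22) = -315/16
  a_2 = (3)(4)(-315/16) / ((2 - 6)(2 + 7)) = (-945/4)/(-36) = 105/16
  a_0 = (1)(2)(105/16) / ((0 - 6)(0 + 7)) = (105/8)/(-42) = -5/16
Hence P_6(x) = 231 x^6/16 - 315 x^4/16 + 105 x^2/16 - 5/16.

P_6(x); series = 231 x^6/16 - 315 x^4/16 + 105 x^2/16 - 5/16


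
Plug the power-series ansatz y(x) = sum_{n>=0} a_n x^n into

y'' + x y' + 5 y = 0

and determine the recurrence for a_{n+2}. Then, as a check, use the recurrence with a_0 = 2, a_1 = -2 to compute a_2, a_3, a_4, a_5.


Substitute y = sum_n a_n x^n.
y''(x) has coefficient (n+2)(n+1) a_{n+2} at x^n;
x y'(x) has coefficient n a_n at x^n (shift);
5 y(x) has coefficient 5 a_n at x^n.
Matching x^n: (n+2)(n+1) a_{n+2} + (n + 5) a_n = 0.
Thus a_{n+2} = (-n - 5) / ((n+1)(n+2)) * a_n.

Check with a_0 = 2, a_1 = -2 (apply the recurrence for n = 0, 1, 2, 3): a_0 = 2, a_1 = -2, a_2 = -5, a_3 = 2, a_4 = 35/12, a_5 = -4/5.

a_(n+2) = (-n - 5) / ((n+1)(n+2)) * a_n; check: a_0 = 2, a_1 = -2, a_2 = -5, a_3 = 2, a_4 = 35/12, a_5 = -4/5


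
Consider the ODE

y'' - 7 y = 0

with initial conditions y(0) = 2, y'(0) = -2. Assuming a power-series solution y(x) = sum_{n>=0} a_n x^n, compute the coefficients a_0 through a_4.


Ansatz: y(x) = sum_{n>=0} a_n x^n, so y'(x) = sum_{n>=1} n a_n x^(n-1) and y''(x) = sum_{n>=2} n(n-1) a_n x^(n-2).
Substitute into P(x) y'' + Q(x) y' + R(x) y = 0 with P(x) = 1, Q(x) = 0, R(x) = -7, and match powers of x.
Initial conditions: a_0 = 2, a_1 = -2.
Setting the coefficient of each power of x to zero and solving order by order (substituting the coefficients already found):
  x^0: 2 a_2 - 7 a_0 = 0  ->  2 a_2 = 7 a_0 = 14  ->  a_2 = 7
  x^1: 6 a_3 - 7 a_1 = 0  ->  6 a_3 = 7 a_1 = -14  ->  a_3 = -7/3
  x^2: 12 a_4 - 7 a_2 = 0  ->  12 a_4 = 7 a_2 = 49  ->  a_4 = 49/12
Truncated series: y(x) = 2 - 2 x + 7 x^2 - (7/3) x^3 + (49/12) x^4 + O(x^5).

a_0 = 2; a_1 = -2; a_2 = 7; a_3 = -7/3; a_4 = 49/12


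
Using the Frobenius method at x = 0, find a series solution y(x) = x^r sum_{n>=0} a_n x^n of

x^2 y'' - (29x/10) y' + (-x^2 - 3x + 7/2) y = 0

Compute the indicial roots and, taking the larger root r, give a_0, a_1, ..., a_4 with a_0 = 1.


Write in Frobenius form y'' + (p(x)/x) y' + (q(x)/x^2) y = 0:
  p(x) = -29/10,  q(x) = -x^2 - 3x + 7/2.
Indicial equation: r(r-1) + (-29/10) r + (7/2) = 0 -> roots r_1 = 5/2, r_2 = 7/5.
Take r = r_1 = 5/2. Let y(x) = x^r sum_{n>=0} a_n x^n with a_0 = 1.
Substitute y = x^r sum a_n x^n and match x^{r+n}. The recurrence is
  D(n) a_n - 3 a_{n-1} - 1 a_{n-2} = 0,  where D(n) = (r+n)(r+n-1) + (-29/10)(r+n) + (7/2).
  a_n = [3 a_{n-1} + 1 a_{n-2}] / D(n).
Since the indicial polynomial factors as (r - r_1)(r - r_2), D(n) = (r_1 + n - r_1)(r_1 + n - r_2) = n(n + 11/10).
Evaluating step by step (a_0 = 1):
  n = 1: D(1) = 1(1 + 11/10) = 21/10; numerator = 3(1) = 3; a_1 = (3)/(21/10) = 10/7
  n = 2: D(2) = 2(2 + 11/10) = 31/5; numerator = 3(10/7) + 1(1) = 37/7; a_2 = (37/7)/(31/5) = 185/217
  n = 3: D(3) = 3(3 + 11/10) = 123/10; numerator = 3(185/217) + 1(10/7) = 865/217; a_3 = (865/217)/(123/10) = 8650/26691
  n = 4: D(4) = 4(4 + 11/10) = 102/5; numerator = 3(8650/26691) + 1(185/217) = 16235/8897; a_4 = (16235/8897)/(102/5) = 4775/53382

r = 5/2; a_0 = 1; a_1 = 10/7; a_2 = 185/217; a_3 = 8650/26691; a_4 = 4775/53382


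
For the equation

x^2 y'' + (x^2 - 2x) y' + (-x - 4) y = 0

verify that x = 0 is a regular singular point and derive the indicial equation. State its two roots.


Divide by x^2 to reach normal form y'' + P_1(x) y' + P_2(x) y = 0 with P_1(x) = 1 - 2/x and P_2(x) = -1/x - 4/x^2.
x = 0 is a singular point because the y'-coefficient 1 - 2/x has a pole at x = 0 and the y-coefficient -1/x - 4/x^2 has a pole at x = 0.
It is a regular singular point because x P_1(x) = p(x) = x - 2 and x^2 P_2(x) = q(x) = -x - 4 are polynomials, hence analytic at x = 0.
p(0) = -2,  q(0) = -4.
Indicial equation: r(r-1) + p(0) r + q(0) = 0, i.e. r^2 + (p(0) - 1) r + q(0) = 0, i.e. r^2 - 3 r - 4 = 0.
Discriminant: (-3)^2 - 4(-4) = 25, so r = (3 ± 5)/2.
Solving: r_1 = 4, r_2 = -1.

indicial: r^2 - 3 r - 4 = 0; roots r_1 = 4, r_2 = -1


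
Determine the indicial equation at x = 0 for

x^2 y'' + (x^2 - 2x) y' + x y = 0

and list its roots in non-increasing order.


Divide by x^2 to reach normal form y'' + P_1(x) y' + P_2(x) y = 0 with P_1(x) = 1 - 2/x and P_2(x) = 1/x.
x = 0 is a singular point because the y'-coefficient 1 - 2/x has a pole at x = 0 and the y-coefficient 1/x has a pole at x = 0.
It is a regular singular point because x P_1(x) = p(x) = x - 2 and x^2 P_2(x) = q(x) = x are polynomials, hence analytic at x = 0.
p(0) = -2,  q(0) = 0.
Indicial equation: r(r-1) + p(0) r + q(0) = 0, i.e. r^2 + (p(0) - 1) r + q(0) = 0, i.e. r^2 - 3 r = 0.
Discriminant: (-3)^2 - 4(0) = 9, so r = (3 ± 3)/2.
Solving: r_1 = 3, r_2 = 0.

indicial: r^2 - 3 r = 0; roots r_1 = 3, r_2 = 0


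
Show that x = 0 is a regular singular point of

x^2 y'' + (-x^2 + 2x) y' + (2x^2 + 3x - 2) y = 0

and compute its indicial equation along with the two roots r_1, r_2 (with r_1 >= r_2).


Divide by x^2 to reach normal form y'' + P_1(x) y' + P_2(x) y = 0 with P_1(x) = -1 + 2/x and P_2(x) = 2 + 3/x - 2/x^2.
x = 0 is a singular point because the y'-coefficient -1 + 2/x has a pole at x = 0 and the y-coefficient 2 + 3/x - 2/x^2 has a pole at x = 0.
It is a regular singular point because x P_1(x) = p(x) = 2 - x and x^2 P_2(x) = q(x) = 2x^2 + 3x - 2 are polynomials, hence analytic at x = 0.
p(0) = 2,  q(0) = -2.
Indicial equation: r(r-1) + p(0) r + q(0) = 0, i.e. r^2 + (p(0) - 1) r + q(0) = 0, i.e. r^2 + 1 r - 2 = 0.
Discriminant: (1)^2 - 4(-2) = 9, so r = (-1 ± 3)/2.
Solving: r_1 = 1, r_2 = -2.

indicial: r^2 + 1 r - 2 = 0; roots r_1 = 1, r_2 = -2


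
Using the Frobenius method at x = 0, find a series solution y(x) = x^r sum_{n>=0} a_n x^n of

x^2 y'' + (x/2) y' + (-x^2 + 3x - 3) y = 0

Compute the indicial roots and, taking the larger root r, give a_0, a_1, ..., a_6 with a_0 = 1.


Write in Frobenius form y'' + (p(x)/x) y' + (q(x)/x^2) y = 0:
  p(x) = 1/2,  q(x) = -x^2 + 3x - 3.
Indicial equation: r(r-1) + (1/2) r + (-3) = 0 -> roots r_1 = 2, r_2 = -3/2.
Take r = r_1 = 2. Let y(x) = x^r sum_{n>=0} a_n x^n with a_0 = 1.
Substitute y = x^r sum a_n x^n and match x^{r+n}. The recurrence is
  D(n) a_n + 3 a_{n-1} - 1 a_{n-2} = 0,  where D(n) = (r+n)(r+n-1) + (1/2)(r+n) + (-3).
  a_n = [-3 a_{n-1} + 1 a_{n-2}] / D(n).
Since the indicial polynomial factors as (r - r_1)(r - r_2), D(n) = (r_1 + n - r_1)(r_1 + n - r_2) = n(n + 7/2).
Evaluating step by step (a_0 = 1):
  n = 1: D(1) = 1(1 + 7/2) = 9/2; numerator = -3(1) = -3; a_1 = (-3)/(9/2) = -2/3
  n = 2: D(2) = 2(2 + 7/2) = 11; numerator = -3(-2/3) + 1(1) = 3; a_2 = (3)/(11) = 3/11
  n = 3: D(3) = 3(3 + 7/2) = 39/2; numerator = -3(3/11) + 1(-2/3) = -49/33; a_3 = (-49/33)/(39/2) = -98/1287
  n = 4: D(4) = 4(4 + 7/2) = 30; numerator = -3(-98/1287) + 1(3/11) = 215/429; a_4 = (215/429)/(30) = 43/2574
  n = 5: D(5) = 5(5 + 7/2) = 85/2; numerator = -3(43/2574) + 1(-98/1287) = -25/198; a_5 = (-25/198)/(85/2) = -5/1683
  n = 6: D(6) = 6(6 + 7/2) = 57; numerator = -3(-5/1683) + 1(43/2574) = 1121/43758; a_6 = (1121/43758)/(57) = 59/131274

r = 2; a_0 = 1; a_1 = -2/3; a_2 = 3/11; a_3 = -98/1287; a_4 = 43/2574; a_5 = -5/1683; a_6 = 59/131274


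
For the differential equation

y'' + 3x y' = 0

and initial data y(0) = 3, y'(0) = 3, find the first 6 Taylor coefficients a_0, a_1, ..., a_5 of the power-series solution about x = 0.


Ansatz: y(x) = sum_{n>=0} a_n x^n, so y'(x) = sum_{n>=1} n a_n x^(n-1) and y''(x) = sum_{n>=2} n(n-1) a_n x^(n-2).
Substitute into P(x) y'' + Q(x) y' + R(x) y = 0 with P(x) = 1, Q(x) = 3x, R(x) = 0, and match powers of x.
Initial conditions: a_0 = 3, a_1 = 3.
Setting the coefficient of each power of x to zero and solving order by order (substituting the coefficients already found):
  x^0: 2 a_2 = 0  ->  a_2 = 0
  x^1: 6 a_3 + 3 a_1 = 0  ->  6 a_3 = -3 a_1 = -9  ->  a_3 = -3/2
  x^2: 12 a_4 + 6 a_2 = 0  ->  12 a_4 = -6 a_2 = 0  ->  a_4 = 0
  x^3: 20 a_5 + 9 a_3 = 0  ->  20 a_5 = -9 a_3 = 27/2  ->  a_5 = 27/40
Truncated series: y(x) = 3 + 3 x - (3/2) x^3 + (27/40) x^5 + O(x^6).

a_0 = 3; a_1 = 3; a_2 = 0; a_3 = -3/2; a_4 = 0; a_5 = 27/40


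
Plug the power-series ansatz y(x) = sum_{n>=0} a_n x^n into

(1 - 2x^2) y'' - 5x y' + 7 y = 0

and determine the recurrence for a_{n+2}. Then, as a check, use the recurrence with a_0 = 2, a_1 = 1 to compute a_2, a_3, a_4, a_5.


Substitute y = sum_n a_n x^n.
(1 - 2 x^2) y'' contributes (n+2)(n+1) a_{n+2} - 2 n(n-1) a_n at x^n.
-5 x y'(x) contributes -5 n a_n at x^n.
7 y(x) contributes 7 a_n at x^n.
Matching x^n: (n+2)(n+1) a_{n+2} + (-2 n(n-1) - 5 n + 7) a_n = 0.
Thus a_{n+2} = (2 n(n-1) + 5 n - 7) / ((n+1)(n+2)) * a_n.

Check with a_0 = 2, a_1 = 1 (apply the recurrence for n = 0, 1, 2, 3): a_0 = 2, a_1 = 1, a_2 = -7, a_3 = -1/3, a_4 = -49/12, a_5 = -1/3.

a_(n+2) = (2 n(n-1) + 5 n - 7) / ((n+1)(n+2)) * a_n; check: a_0 = 2, a_1 = 1, a_2 = -7, a_3 = -1/3, a_4 = -49/12, a_5 = -1/3


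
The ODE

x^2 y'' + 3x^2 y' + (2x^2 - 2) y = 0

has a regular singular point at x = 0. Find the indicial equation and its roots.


Divide by x^2 to reach normal form y'' + P_1(x) y' + P_2(x) y = 0 with P_1(x) = 3 and P_2(x) = 2 - 2/x^2.
x = 0 is a singular point because the y-coefficient 2 - 2/x^2 has a pole at x = 0.
It is a regular singular point because x P_1(x) = p(x) = 3x and x^2 P_2(x) = q(x) = 2x^2 - 2 are polynomials, hence analytic at x = 0.
p(0) = 0,  q(0) = -2.
Indicial equation: r(r-1) + p(0) r + q(0) = 0, i.e. r^2 + (p(0) - 1) r + q(0) = 0, i.e. r^2 - 1 r - 2 = 0.
Discriminant: (-1)^2 - 4(-2) = 9, so r = (1 ± 3)/2.
Solving: r_1 = 2, r_2 = -1.

indicial: r^2 - 1 r - 2 = 0; roots r_1 = 2, r_2 = -1


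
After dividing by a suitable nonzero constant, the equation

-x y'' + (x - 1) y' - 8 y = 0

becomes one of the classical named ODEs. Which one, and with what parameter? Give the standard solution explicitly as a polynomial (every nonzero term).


All three coefficients share the factor -1; dividing through by -1 gives  x y'' + (1 - x) y' + 8 y = 0.
This matches the Laguerre equation x y'' + (1 - x) y' + n y = 0 with n = 8; the polynomial solution is L_8(x).
With y = sum_k a_k x^k, matching x^k gives (k+1)k a_{k+1} + (k+1) a_{k+1} - k a_k + n a_k = 0, i.e. (k+1)^2 a_{k+1} = (k - n) a_k = (k - 8) a_k. The right side vanishes at k = 8, so the series terminates at degree 8.
Standard normalization L_n(0) = 1 gives a_0 = 1. Work upward with a_{k+1} = (k - 8) a_k / (k+1)^2:
  a_1 = (0 - 8)(1) / 1^2 = -8/1 = -8
  a_2 = (1 - 8)(-8) / 2^2 = 56/4 = 14
  a_3 = (2 - 8)(14) / 3^2 = -84/9 = -28/3
  a_4 = (3 - 8)(-28/3) / 4^2 = (140/3)/16 = 35/12
  a_5 = (4 - 8)(35/12) / 5^2 = (-35/3)/25 = -7/15
  a_6 = (5 - 8)(-7/15) / 6^2 = (7/5)/36 = 7/180
  a_7 = (6 - 8)(7/180) / 7^2 = (-7/90)/49 = -1/630
  a_8 = (7 - 8)(-1/630) / 8^2 = (1/630)/64 = 1/40320
Hence L_8(x) = x^8/40320 - x^7/630 + 7 x^6/180 - 7 x^5/15 + 35 x^4/12 - 28 x^3/3 + 14 x^2 - 8 x + 1.

L_8(x); series = x^8/40320 - x^7/630 + 7 x^6/180 - 7 x^5/15 + 35 x^4/12 - 28 x^3/3 + 14 x^2 - 8 x + 1


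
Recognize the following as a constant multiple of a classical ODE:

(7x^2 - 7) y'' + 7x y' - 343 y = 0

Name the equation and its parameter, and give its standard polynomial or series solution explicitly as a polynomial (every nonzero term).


All three coefficients share the factor -7; dividing through by -7 gives  (1 - x^2) y'' - x y' + 49 y = 0.
This matches the Chebyshev equation (1 - x^2) y'' - x y' + n^2 y = 0 (note the -x y' term, not -2x y') with n^2 = 49, so n = 7; the polynomial solution is T_7(x).
With y = sum_k a_k x^k, matching x^k gives (k+2)(k+1) a_{k+2} = (k^2 - n^2) a_k = (k - 7)(k + 7) a_k. The right side vanishes at k = 7, so the series with the parity of 7 terminates at degree 7.
Standard normalization: leading coefficient of T_n is 2^(n-1), so a_7 = 2^6 = 64. Work downward with a_k = (k+1)(k+2) a_{k+2} / ((k - 7)(k + 7)):
  a_5 = (6)(7)(64) / ((5 - 7)(5 + 7)) = 2688/(-24) = -112
  a_3 = (4)(5)(-112) / ((3 - 7)(3 + 7)) = -2240/(-40) = 56
  a_1 = (2)(3)(56) / ((1 - 7)(1 + 7)) = 336/(-48) = -7
Hence T_7(x) = 64 x^7 - 112 x^5 + 56 x^3 - 7 x.

T_7(x); series = 64 x^7 - 112 x^5 + 56 x^3 - 7 x


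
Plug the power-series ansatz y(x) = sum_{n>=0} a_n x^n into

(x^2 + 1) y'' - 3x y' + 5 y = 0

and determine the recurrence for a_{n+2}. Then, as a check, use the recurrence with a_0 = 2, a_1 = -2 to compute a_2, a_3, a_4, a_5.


Substitute y = sum_n a_n x^n.
(1 + 1 x^2) y'' contributes (n+2)(n+1) a_{n+2} + n(n-1) a_n at x^n.
-3 x y'(x) contributes -3 n a_n at x^n.
5 y(x) contributes 5 a_n at x^n.
Matching x^n: (n+2)(n+1) a_{n+2} + (n(n-1) - 3 n + 5) a_n = 0.
Thus a_{n+2} = (-n(n-1) + 3 n - 5) / ((n+1)(n+2)) * a_n.

Check with a_0 = 2, a_1 = -2 (apply the recurrence for n = 0, 1, 2, 3): a_0 = 2, a_1 = -2, a_2 = -5, a_3 = 2/3, a_4 = 5/12, a_5 = -1/15.

a_(n+2) = (-n(n-1) + 3 n - 5) / ((n+1)(n+2)) * a_n; check: a_0 = 2, a_1 = -2, a_2 = -5, a_3 = 2/3, a_4 = 5/12, a_5 = -1/15


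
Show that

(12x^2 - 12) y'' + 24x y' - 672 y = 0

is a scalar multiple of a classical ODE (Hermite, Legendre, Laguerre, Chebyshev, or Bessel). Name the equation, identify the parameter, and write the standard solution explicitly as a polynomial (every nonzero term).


All three coefficients share the factor -12; dividing through by -12 gives  (1 - x^2) y'' - 2x y' + 56 y = 0.
This matches the Legendre equation (1 - x^2) y'' - 2x y' + n(n+1) y = 0 (note the -2x y' term) with n(n+1) = 56, so n = 7; the polynomial solution is P_7(x).
With y = sum_k a_k x^k, matching x^k gives (k+2)(k+1) a_{k+2} = [k(k+1) - n(n+1)] a_k = (k - 7)(k + 8) a_k. The right side vanishes at k = 7, so the series with the parity of 7 terminates at degree 7.
Standard normalization (P_n(1) = 1): leading coefficient (2n)!/(2^n (n!)^2) = 87178291200/(128*25401600) = 429/16, so a_7 = 429/16. Work downward with a_k = (k+1)(k+2) a_{k+2} / ((k - 7)(k + 8)):
  a_5 = (6)(7)(429/16) / ((5 - 7)(5 + 8)) = (9009/8)/(-26) = -693/16
  a_3 = (4)(5)(-693/16) / ((3 - 7)(3 + 8)) = (-3465/4)/(-44) = 315/16
  a_1 = (2)(3)(315/16) / ((1 - 7)(1 + 8)) = (945/8)/(-54) = -35/16
Hence P_7(x) = 429 x^7/16 - 693 x^5/16 + 315 x^3/16 - 35 x/16.

P_7(x); series = 429 x^7/16 - 693 x^5/16 + 315 x^3/16 - 35 x/16


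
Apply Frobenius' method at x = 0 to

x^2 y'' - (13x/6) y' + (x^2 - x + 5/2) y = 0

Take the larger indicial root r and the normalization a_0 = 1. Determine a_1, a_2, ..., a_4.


Write in Frobenius form y'' + (p(x)/x) y' + (q(x)/x^2) y = 0:
  p(x) = -13/6,  q(x) = x^2 - x + 5/2.
Indicial equation: r(r-1) + (-13/6) r + (5/2) = 0 -> roots r_1 = 5/3, r_2 = 3/2.
Take r = r_1 = 5/3. Let y(x) = x^r sum_{n>=0} a_n x^n with a_0 = 1.
Substitute y = x^r sum a_n x^n and match x^{r+n}. The recurrence is
  D(n) a_n - 1 a_{n-1} + 1 a_{n-2} = 0,  where D(n) = (r+n)(r+n-1) + (-13/6)(r+n) + (5/2).
  a_n = [1 a_{n-1} - 1 a_{n-2}] / D(n).
Since the indicial polynomial factors as (r - r_1)(r - r_2), D(n) = (r_1 + n - r_1)(r_1 + n - r_2) = n(n + 1/6).
Evaluating step by step (a_0 = 1):
  n = 1: D(1) = 1(1 + 1/6) = 7/6; numerator = 1(1) = 1; a_1 = (1)/(7/6) = 6/7
  n = 2: D(2) = 2(2 + 1/6) = 13/3; numerator = 1(6/7) - 1(1) = -1/7; a_2 = (-1/7)/(13/3) = -3/91
  n = 3: D(3) = 3(3 + 1/6) = 19/2; numerator = 1(-3/91) - 1(6/7) = -81/91; a_3 = (-81/91)/(19/2) = -162/1729
  n = 4: D(4) = 4(4 + 1/6) = 50/3; numerator = 1(-162/1729) - 1(-3/91) = -15/247; a_4 = (-15/247)/(50/3) = -9/2470

r = 5/3; a_0 = 1; a_1 = 6/7; a_2 = -3/91; a_3 = -162/1729; a_4 = -9/2470


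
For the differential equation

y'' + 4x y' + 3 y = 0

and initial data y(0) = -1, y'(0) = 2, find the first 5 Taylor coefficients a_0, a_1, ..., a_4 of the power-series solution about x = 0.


Ansatz: y(x) = sum_{n>=0} a_n x^n, so y'(x) = sum_{n>=1} n a_n x^(n-1) and y''(x) = sum_{n>=2} n(n-1) a_n x^(n-2).
Substitute into P(x) y'' + Q(x) y' + R(x) y = 0 with P(x) = 1, Q(x) = 4x, R(x) = 3, and match powers of x.
Initial conditions: a_0 = -1, a_1 = 2.
Setting the coefficient of each power of x to zero and solving order by order (substituting the coefficients already found):
  x^0: 2 a_2 + 3 a_0 = 0  ->  2 a_2 = -3 a_0 = 3  ->  a_2 = 3/2
  x^1: 6 a_3 + 7 a_1 = 0  ->  6 a_3 = -7 a_1 = -14  ->  a_3 = -7/3
  x^2: 12 a_4 + 11 a_2 = 0  ->  12 a_4 = -11 a_2 = -33/2  ->  a_4 = -11/8
Truncated series: y(x) = -1 + 2 x + (3/2) x^2 - (7/3) x^3 - (11/8) x^4 + O(x^5).

a_0 = -1; a_1 = 2; a_2 = 3/2; a_3 = -7/3; a_4 = -11/8


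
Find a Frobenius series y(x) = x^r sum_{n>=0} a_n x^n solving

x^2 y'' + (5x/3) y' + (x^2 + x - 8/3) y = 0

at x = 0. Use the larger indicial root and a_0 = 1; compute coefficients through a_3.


Write in Frobenius form y'' + (p(x)/x) y' + (q(x)/x^2) y = 0:
  p(x) = 5/3,  q(x) = x^2 + x - 8/3.
Indicial equation: r(r-1) + (5/3) r + (-8/3) = 0 -> roots r_1 = 4/3, r_2 = -2.
Take r = r_1 = 4/3. Let y(x) = x^r sum_{n>=0} a_n x^n with a_0 = 1.
Substitute y = x^r sum a_n x^n and match x^{r+n}. The recurrence is
  D(n) a_n + 1 a_{n-1} + 1 a_{n-2} = 0,  where D(n) = (r+n)(r+n-1) + (5/3)(r+n) + (-8/3).
  a_n = [-1 a_{n-1} - 1 a_{n-2}] / D(n).
Since the indicial polynomial factors as (r - r_1)(r - r_2), D(n) = (r_1 + n - r_1)(r_1 + n - r_2) = n(n + 10/3).
Evaluating step by step (a_0 = 1):
  n = 1: D(1) = 1(1 + 10/3) = 13/3; numerator = -1(1) = -1; a_1 = (-1)/(13/3) = -3/13
  n = 2: D(2) = 2(2 + 10/3) = 32/3; numerator = -1(-3/13) - 1(1) = -10/13; a_2 = (-10/13)/(32/3) = -15/208
  n = 3: D(3) = 3(3 + 10/3) = 19; numerator = -1(-15/208) - 1(-3/13) = 63/208; a_3 = (63/208)/(19) = 63/3952

r = 4/3; a_0 = 1; a_1 = -3/13; a_2 = -15/208; a_3 = 63/3952


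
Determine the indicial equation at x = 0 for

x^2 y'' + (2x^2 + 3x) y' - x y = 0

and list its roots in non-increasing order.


Divide by x^2 to reach normal form y'' + P_1(x) y' + P_2(x) y = 0 with P_1(x) = 2 + 3/x and P_2(x) = -1/x.
x = 0 is a singular point because the y'-coefficient 2 + 3/x has a pole at x = 0 and the y-coefficient -1/x has a pole at x = 0.
It is a regular singular point because x P_1(x) = p(x) = 2x + 3 and x^2 P_2(x) = q(x) = -x are polynomials, hence analytic at x = 0.
p(0) = 3,  q(0) = 0.
Indicial equation: r(r-1) + p(0) r + q(0) = 0, i.e. r^2 + (p(0) - 1) r + q(0) = 0, i.e. r^2 + 2 r = 0.
Discriminant: (2)^2 - 4(0) = 4, so r = (-2 ± 2)/2.
Solving: r_1 = 0, r_2 = -2.

indicial: r^2 + 2 r = 0; roots r_1 = 0, r_2 = -2


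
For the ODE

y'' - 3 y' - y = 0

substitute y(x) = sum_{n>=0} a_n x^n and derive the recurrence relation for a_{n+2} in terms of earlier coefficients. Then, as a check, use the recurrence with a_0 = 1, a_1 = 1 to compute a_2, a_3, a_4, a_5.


Substitute y = sum_n a_n x^n.
y''(x) has coefficient (n+2)(n+1) a_{n+2} at x^n;
-3 y'(x) has coefficient -3 (n+1) a_{n+1} at x^n;
-y(x) has coefficient -1 a_n at x^n.
Matching x^n: (n+2)(n+1) a_{n+2} - 3 (n+1) a_{n+1} - 1 a_n = 0.
Thus a_{n+2} = [3 (n+1) a_{n+1} + 1 a_n] / ((n+1)(n+2)).

Check with a_0 = 1, a_1 = 1 (apply the recurrence for n = 0, 1, 2, 3): a_0 = 1, a_1 = 1, a_2 = 2, a_3 = 13/6, a_4 = 43/24, a_5 = 71/60.

a_(n+2) = [3 (n+1) a_(n+1) + 1 a_n] / ((n+1)(n+2)); check: a_0 = 1, a_1 = 1, a_2 = 2, a_3 = 13/6, a_4 = 43/24, a_5 = 71/60


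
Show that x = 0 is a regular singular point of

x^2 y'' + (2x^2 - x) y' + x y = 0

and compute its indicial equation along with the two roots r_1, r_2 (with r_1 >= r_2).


Divide by x^2 to reach normal form y'' + P_1(x) y' + P_2(x) y = 0 with P_1(x) = 2 - 1/x and P_2(x) = 1/x.
x = 0 is a singular point because the y'-coefficient 2 - 1/x has a pole at x = 0 and the y-coefficient 1/x has a pole at x = 0.
It is a regular singular point because x P_1(x) = p(x) = 2x - 1 and x^2 P_2(x) = q(x) = x are polynomials, hence analytic at x = 0.
p(0) = -1,  q(0) = 0.
Indicial equation: r(r-1) + p(0) r + q(0) = 0, i.e. r^2 + (p(0) - 1) r + q(0) = 0, i.e. r^2 - 2 r = 0.
Discriminant: (-2)^2 - 4(0) = 4, so r = (2 ± 2)/2.
Solving: r_1 = 2, r_2 = 0.

indicial: r^2 - 2 r = 0; roots r_1 = 2, r_2 = 0


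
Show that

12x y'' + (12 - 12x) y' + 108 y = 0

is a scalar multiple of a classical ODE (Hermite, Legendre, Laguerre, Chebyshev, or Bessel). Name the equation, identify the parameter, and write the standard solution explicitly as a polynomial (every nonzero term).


All three coefficients share the factor 12; dividing through by 12 gives  x y'' + (1 - x) y' + 9 y = 0.
This matches the Laguerre equation x y'' + (1 - x) y' + n y = 0 with n = 9; the polynomial solution is L_9(x).
With y = sum_k a_k x^k, matching x^k gives (k+1)k a_{k+1} + (k+1) a_{k+1} - k a_k + n a_k = 0, i.e. (k+1)^2 a_{k+1} = (k - n) a_k = (k - 9) a_k. The right side vanishes at k = 9, so the series terminates at degree 9.
Standard normalization L_n(0) = 1 gives a_0 = 1. Work upward with a_{k+1} = (k - 9) a_k / (k+1)^2:
  a_1 = (0 - 9)(1) / 1^2 = -9/1 = -9
  a_2 = (1 - 9)(-9) / 2^2 = 72/4 = 18
  a_3 = (2 - 9)(18) / 3^2 = -126/9 = -14
  a_4 = (3 - 9)(-14) / 4^2 = 84/16 = 21/4
  a_5 = (4 - 9)(21/4) / 5^2 = (-105/4)/25 = -21/20
  a_6 = (5 - 9)(-21/20) / 6^2 = (21/5)/36 = 7/60
  a_7 = (6 - 9)(7/60) / 7^2 = (-7/20)/49 = -1/140
  a_8 = (7 - 9)(-1/140) / 8^2 = (1/70)/64 = 1/4480
  a_9 = (8 - 9)(1/4480) / 9^2 = (-1/4480)/81 = -1/362880
Hence L_9(x) = -x^9/362880 + x^8/4480 - x^7/140 + 7 x^6/60 - 21 x^5/20 + 21 x^4/4 - 14 x^3 + 18 x^2 - 9 x + 1.

L_9(x); series = -x^9/362880 + x^8/4480 - x^7/140 + 7 x^6/60 - 21 x^5/20 + 21 x^4/4 - 14 x^3 + 18 x^2 - 9 x + 1
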